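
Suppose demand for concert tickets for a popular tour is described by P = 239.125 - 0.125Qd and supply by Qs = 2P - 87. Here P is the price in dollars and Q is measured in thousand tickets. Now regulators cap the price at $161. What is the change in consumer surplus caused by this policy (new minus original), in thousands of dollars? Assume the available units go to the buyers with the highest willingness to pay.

8784.75

Rearranging demand gives Qd = 1913 - 8P. In a free market, 1913 - 8P = 2P - 87 gives the equilibrium P* = 200, Q* = 313.
Since 161 < 200, the ceiling is binding.
At P = 161: Qd = 1913 - 8·161 = 625 and Qs = 2·161 - 87 = 235.
Consumer surplus without the control is ½ · (239.125 - 200) · 313 = 6123.0625.
With the ceiling, 235 units are sold at 161 (assume they go to the highest-value buyers). The demand price at Q = 235 is 209.75, so CS = ½ · [(239.125 - 161) + (209.75 - 161)] · 235 = 14907.8125.
Change in consumer surplus = 14907.8125 - 6123.0625 = 8784.75.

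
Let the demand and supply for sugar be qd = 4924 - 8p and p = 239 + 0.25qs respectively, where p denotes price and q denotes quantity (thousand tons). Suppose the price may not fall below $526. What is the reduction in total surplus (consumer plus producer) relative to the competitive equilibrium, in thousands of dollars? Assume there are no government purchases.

Rearranging supply gives qs = 4p - 956. Without the control the market clears where 4924 - 8p = 4p - 956, i.e. p* = 490 and q* = 1004.
The floor of 526 is above the equilibrium price 490, so it binds.
At p = 526: qd = 4924 - 8·526 = 716 and qs = 4·526 - 956 = 1148.
Quantity traded falls to 716. At q = 716 the demand price is (4924 - 716)/8 = 526 and the supply price is (956 + 716)/4 = 418.
Deadweight loss = ½ · (526 - 418) · (1004 - 716) = ½ · 108 · 288 = 15552.

15552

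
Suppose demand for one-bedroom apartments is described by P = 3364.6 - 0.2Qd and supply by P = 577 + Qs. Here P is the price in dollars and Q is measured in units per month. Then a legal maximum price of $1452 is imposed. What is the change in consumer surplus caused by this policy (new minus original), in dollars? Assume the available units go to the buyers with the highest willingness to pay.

1057329.6

Rearranging demand gives Qd = 16823 - 5P; rearranging supply gives Qs = P - 577. In a free market, 16823 - 5P = P - 577 gives the equilibrium P* = 2900, Q* = 2323.
Since 1452 < 2900, the ceiling is binding.
At P = 1452: Qd = 16823 - 5·1452 = 9563 and Qs = 1452 - 577 = 875.
Consumer surplus without the control is ½ · (3364.6 - 2900) · 2323 = 539632.9.
With the ceiling, 875 units are sold at 1452 (assume they go to the highest-value buyers). The demand price at Q = 875 is 3189.6, so CS = ½ · [(3364.6 - 1452) + (3189.6 - 1452)] · 875 = 1596962.5.
Change in consumer surplus = 1596962.5 - 539632.9 = 1057329.6.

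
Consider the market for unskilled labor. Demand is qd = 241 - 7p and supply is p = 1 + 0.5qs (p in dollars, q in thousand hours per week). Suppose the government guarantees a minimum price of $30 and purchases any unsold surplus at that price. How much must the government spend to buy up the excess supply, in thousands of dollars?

810

Rearranging supply gives qs = 2p - 2. Without the control the market clears where 241 - 7p = 2p - 2, i.e. p* = 27 and q* = 52.
Since 30 > 27, the floor is binding.
At p = 30: qd = 241 - 7·30 = 31 and qs = 2·30 - 2 = 58.
Surplus = qs - qd = 27.
Government expenditure = surplus × support price = 27 × 30 = 810.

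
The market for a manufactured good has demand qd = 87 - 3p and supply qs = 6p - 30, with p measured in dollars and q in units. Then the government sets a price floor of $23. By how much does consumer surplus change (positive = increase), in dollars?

Equilibrium: 87 - 3p = 6p - 30, so 117 = 9p and p* = 13, q* = 48.
Because the floor (23) lies above the market-clearing price, it is binding.
At p = 23: qd = 87 - 3·23 = 18 and qs = 6·23 - 30 = 108.
Consumer surplus without the control is ½ · (29 - 13) · 48 = 384.
With the floor, consumers buy 18 units at 23, so CS = ½ · (29 - 23) · 18 = 54.
Change in consumer surplus = 54 - 384 = -330.

-330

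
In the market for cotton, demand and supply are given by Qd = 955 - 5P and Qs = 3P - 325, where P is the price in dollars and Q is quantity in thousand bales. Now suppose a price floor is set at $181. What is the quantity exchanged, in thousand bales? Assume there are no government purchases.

50

Setting quantity demanded equal to quantity supplied, 955 - 5P = 3P - 325, gives P* = 160 and Q* = 155.
The floor of 181 is above the equilibrium price 160, so it binds.
At P = 181: Qd = 955 - 5·181 = 50 and Qs = 3·181 - 325 = 218.
The quantity actually transacted is the short side, demand: 50.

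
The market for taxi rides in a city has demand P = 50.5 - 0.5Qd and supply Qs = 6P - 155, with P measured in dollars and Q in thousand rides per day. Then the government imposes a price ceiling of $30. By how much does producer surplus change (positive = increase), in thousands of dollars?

Rearranging demand gives Qd = 101 - 2P. In a free market, 101 - 2P = 6P - 155 gives the equilibrium P* = 32, Q* = 37.
Because the ceiling (30) lies below the market-clearing price, it is binding.
At P = 30: Qd = 101 - 2·30 = 41 and Qs = 6·30 - 155 = 25.
Producer surplus without the control is ½ · (32 - 155/6) · 37 = 1369/12.
With the ceiling, producers sell 25 units at 30, so PS = ½ · (30 - 155/6) · 25 = 625/12.
Change in producer surplus = 625/12 - 1369/12 = -62.

-62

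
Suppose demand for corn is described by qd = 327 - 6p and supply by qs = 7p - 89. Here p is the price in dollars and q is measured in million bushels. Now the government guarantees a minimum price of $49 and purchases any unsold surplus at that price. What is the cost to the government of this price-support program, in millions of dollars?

Without the control the market clears where 327 - 6p = 7p - 89, i.e. p* = 32 and q* = 135.
The floor of 49 is above the equilibrium price 32, so it binds.
At p = 49: qd = 327 - 6·49 = 33 and qs = 7·49 - 89 = 254.
Surplus = qs - qd = 221.
Government expenditure = surplus × support price = 221 × 49 = 10829.

10829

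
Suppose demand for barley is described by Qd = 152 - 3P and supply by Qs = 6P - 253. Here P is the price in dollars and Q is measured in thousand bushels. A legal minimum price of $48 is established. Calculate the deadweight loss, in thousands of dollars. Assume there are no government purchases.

Setting quantity demanded equal to quantity supplied, 152 - 3P = 6P - 253, gives P* = 45 and Q* = 17.
Because the floor (48) lies above the market-clearing price, it is binding.
At P = 48: Qd = 152 - 3·48 = 8 and Qs = 6·48 - 253 = 35.
Quantity traded falls to 8. At Q = 8 the demand price is (152 - 8)/3 = 48 and the supply price is (253 + 8)/6 = 43.5.
Deadweight loss = ½ · (48 - 43.5) · (17 - 8) = ½ · 4.5 · 9 = 20.25.

20.25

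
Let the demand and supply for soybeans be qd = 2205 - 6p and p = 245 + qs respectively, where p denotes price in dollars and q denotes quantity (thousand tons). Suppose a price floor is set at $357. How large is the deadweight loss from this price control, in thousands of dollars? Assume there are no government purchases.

Rearranging supply gives qs = p - 245. Equilibrium: 2205 - 6p = p - 245, so 2450 = 7p and p* = 350, q* = 105.
Because the floor (357) lies above the market-clearing price, it is binding.
At p = 357: qd = 2205 - 6·357 = 63 and qs = 357 - 245 = 112.
Quantity traded falls to 63. At q = 63 the demand price is (2205 - 63)/6 = 357 and the supply price is 245 + 63 = 308.
Deadweight loss = ½ · (357 - 308) · (105 - 63) = ½ · 49 · 42 = 1029.

1029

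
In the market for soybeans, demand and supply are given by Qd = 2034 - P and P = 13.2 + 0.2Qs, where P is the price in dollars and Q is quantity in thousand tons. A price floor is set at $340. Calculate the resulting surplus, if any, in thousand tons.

0

Rearranging supply gives Qs = 5P - 66. In a free market, 2034 - P = 5P - 66 gives the equilibrium P* = 350, Q* = 1684.
Since 340 is below P* = 350, the floor does not bind and the free-market outcome prevails.
Since the control does not bind, there is no surplus.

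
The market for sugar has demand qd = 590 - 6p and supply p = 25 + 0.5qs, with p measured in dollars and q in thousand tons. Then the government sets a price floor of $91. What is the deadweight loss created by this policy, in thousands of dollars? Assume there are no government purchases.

1452

Rearranging supply gives qs = 2p - 50. Setting quantity demanded equal to quantity supplied, 590 - 6p = 2p - 50, gives p* = 80 and q* = 110.
The floor of 91 is above the equilibrium price 80, so it binds.
At p = 91: qd = 590 - 6·91 = 44 and qs = 2·91 - 50 = 132.
Quantity traded falls to 44. At q = 44 the demand price is (590 - 44)/6 = 91 and the supply price is (50 + 44)/2 = 47.
Deadweight loss = ½ · (91 - 47) · (110 - 44) = ½ · 44 · 66 = 1452.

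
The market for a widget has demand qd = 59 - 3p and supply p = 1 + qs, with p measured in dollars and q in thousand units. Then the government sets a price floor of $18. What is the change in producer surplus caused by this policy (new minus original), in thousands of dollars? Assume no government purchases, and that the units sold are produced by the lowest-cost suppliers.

-25.5

Rearranging supply gives qs = p - 1. Without the control the market clears where 59 - 3p = p - 1, i.e. p* = 15 and q* = 14.
Since 18 > 15, the floor is binding.
At p = 18: qd = 59 - 3·18 = 5 and qs = 18 - 1 = 17.
Producer surplus without the control is ½ · (15 - 1) · 14 = 98.
With the floor, 5 units are sold at 18. The supply price at q = 5 is 6, so PS = ½ · [(18 - 1) + (18 - 6)] · 5 = 72.5.
Change in producer surplus = 72.5 - 98 = -25.5.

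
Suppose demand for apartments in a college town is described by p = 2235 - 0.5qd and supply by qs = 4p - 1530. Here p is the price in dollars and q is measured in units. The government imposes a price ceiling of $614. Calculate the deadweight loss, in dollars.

893976

Rearranging demand gives qd = 4470 - 2p. Setting quantity demanded equal to quantity supplied, 4470 - 2p = 4p - 1530, gives p* = 1000 and q* = 2470.
Since 614 < 1000, the ceiling is binding.
At p = 614: qd = 4470 - 2·614 = 3242 and qs = 4·614 - 1530 = 926.
Quantity traded falls to 926. At q = 926 the demand price is (4470 - 926)/2 = 1772 and the supply price is (1530 + 926)/4 = 614.
Deadweight loss = ½ · (1772 - 614) · (2470 - 926) = ½ · 1158 · 1544 = 893976.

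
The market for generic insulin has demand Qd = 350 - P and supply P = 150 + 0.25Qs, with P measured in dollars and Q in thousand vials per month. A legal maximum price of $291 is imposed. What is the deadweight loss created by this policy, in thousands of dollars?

Rearranging supply gives Qs = 4P - 600. Setting quantity demanded equal to quantity supplied, 350 - P = 4P - 600, gives P* = 190 and Q* = 160.
Since 291 is above P* = 190, the ceiling does not bind and the free-market outcome prevails.
Since the control does not bind, no trades are prevented and deadweight loss is zero.

0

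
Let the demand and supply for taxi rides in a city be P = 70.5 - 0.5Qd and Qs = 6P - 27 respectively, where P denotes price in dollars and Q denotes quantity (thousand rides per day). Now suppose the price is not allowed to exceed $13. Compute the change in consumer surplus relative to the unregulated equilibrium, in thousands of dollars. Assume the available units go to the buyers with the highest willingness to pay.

Rearranging demand gives Qd = 141 - 2P. Setting quantity demanded equal to quantity supplied, 141 - 2P = 6P - 27, gives P* = 21 and Q* = 99.
Because the ceiling (13) lies below the market-clearing price, it is binding.
At P = 13: Qd = 141 - 2·13 = 115 and Qs = 6·13 - 27 = 51.
Consumer surplus without the control is ½ · (70.5 - 21) · 99 = 2450.25.
With the ceiling, 51 units are sold at 13 (assume they go to the highest-value buyers). The demand price at Q = 51 is 45, so CS = ½ · [(70.5 - 13) + (45 - 13)] · 51 = 2282.25.
Change in consumer surplus = 2282.25 - 2450.25 = -168.

-168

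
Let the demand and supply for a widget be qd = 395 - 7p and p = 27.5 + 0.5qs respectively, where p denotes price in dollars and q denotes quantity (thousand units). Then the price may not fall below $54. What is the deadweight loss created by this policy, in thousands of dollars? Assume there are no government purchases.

Rearranging supply gives qs = 2p - 55. Equilibrium: 395 - 7p = 2p - 55, so 450 = 9p and p* = 50, q* = 45.
Because the floor (54) lies above the market-clearing price, it is binding.
At p = 54: qd = 395 - 7·54 = 17 and qs = 2·54 - 55 = 53.
Quantity traded falls to 17. At q = 17 the demand price is (395 - 17)/7 = 54 and the supply price is (55 + 17)/2 = 36.
Deadweight loss = ½ · (54 - 36) · (45 - 17) = ½ · 18 · 28 = 252.

252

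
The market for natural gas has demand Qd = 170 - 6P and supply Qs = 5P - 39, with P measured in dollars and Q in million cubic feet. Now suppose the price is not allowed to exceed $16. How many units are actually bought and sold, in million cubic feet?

In a free market, 170 - 6P = 5P - 39 gives the equilibrium P* = 19, Q* = 56.
Since 16 < 19, the ceiling is binding.
At P = 16: Qd = 170 - 6·16 = 74 and Qs = 5·16 - 39 = 41.
The quantity actually transacted is the short side, supply: 41.

41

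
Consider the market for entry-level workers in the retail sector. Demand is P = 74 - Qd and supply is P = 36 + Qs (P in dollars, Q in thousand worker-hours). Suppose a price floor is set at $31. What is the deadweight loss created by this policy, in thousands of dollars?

Rearranging demand gives Qd = 74 - P; rearranging supply gives Qs = P - 36. Setting quantity demanded equal to quantity supplied, 74 - P = P - 36, gives P* = 55 and Q* = 19.
The floor of 31 is below the equilibrium price 55, so it is not binding; the market clears at P* = 55, Q* = 19.
Since the control does not bind, no trades are prevented and deadweight loss is zero.

0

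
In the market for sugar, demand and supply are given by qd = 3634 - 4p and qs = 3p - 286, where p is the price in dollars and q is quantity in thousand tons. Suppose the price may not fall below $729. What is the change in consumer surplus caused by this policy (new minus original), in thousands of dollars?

-178464

In a free market, 3634 - 4p = 3p - 286 gives the equilibrium p* = 560, q* = 1394.
Since 729 > 560, the floor is binding.
At p = 729: qd = 3634 - 4·729 = 718 and qs = 3·729 - 286 = 1901.
Consumer surplus without the control is ½ · (908.5 - 560) · 1394 = 242904.5.
With the floor, consumers buy 718 units at 729, so CS = ½ · (908.5 - 729) · 718 = 64440.5.
Change in consumer surplus = 64440.5 - 242904.5 = -178464.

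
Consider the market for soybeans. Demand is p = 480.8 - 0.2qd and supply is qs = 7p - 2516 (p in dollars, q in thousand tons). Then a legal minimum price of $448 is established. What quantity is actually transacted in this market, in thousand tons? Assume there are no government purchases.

164

Rearranging demand gives qd = 2404 - 5p. Without the control the market clears where 2404 - 5p = 7p - 2516, i.e. p* = 410 and q* = 354.
The floor of 448 is above the equilibrium price 410, so it binds.
At p = 448: qd = 2404 - 5·448 = 164 and qs = 7·448 - 2516 = 620.
The quantity actually transacted is the short side, demand: 164.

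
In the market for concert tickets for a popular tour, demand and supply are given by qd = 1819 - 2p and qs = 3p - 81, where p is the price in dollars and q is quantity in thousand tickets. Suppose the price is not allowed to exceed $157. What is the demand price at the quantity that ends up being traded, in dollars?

714.5

In a free market, 1819 - 2p = 3p - 81 gives the equilibrium p* = 380, q* = 1059.
Because the ceiling (157) lies below the market-clearing price, it is binding.
At p = 157: qd = 1819 - 2·157 = 1505 and qs = 3·157 - 81 = 390.
Only 390 units reach the market. On the demand curve, the marginal buyer's willingness to pay at q = 390 is (1819 - 390)/2 = 714.5.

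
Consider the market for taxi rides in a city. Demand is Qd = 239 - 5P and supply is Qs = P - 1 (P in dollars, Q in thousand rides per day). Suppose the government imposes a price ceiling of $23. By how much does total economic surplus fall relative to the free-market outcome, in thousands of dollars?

In a free market, 239 - 5P = P - 1 gives the equilibrium P* = 40, Q* = 39.
The ceiling of 23 is below the equilibrium price 40, so it binds.
At P = 23: Qd = 239 - 5·23 = 124 and Qs = 23 - 1 = 22.
Quantity traded falls to 22. At Q = 22 the demand price is (239 - 22)/5 = 43.4 and the supply price is 1 + 22 = 23.
Deadweight loss = ½ · (43.4 - 23) · (39 - 22) = ½ · 20.4 · 17 = 173.4.

173.4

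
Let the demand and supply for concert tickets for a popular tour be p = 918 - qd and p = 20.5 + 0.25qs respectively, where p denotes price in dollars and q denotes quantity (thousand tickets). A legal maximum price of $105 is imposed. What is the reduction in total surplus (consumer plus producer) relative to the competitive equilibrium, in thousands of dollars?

Rearranging demand gives qd = 918 - p; rearranging supply gives qs = 4p - 82. Setting quantity demanded equal to quantity supplied, 918 - p = 4p - 82, gives p* = 200 and q* = 718.
Because the ceiling (105) lies below the market-clearing price, it is binding.
At p = 105: qd = 918 - 105 = 813 and qs = 4·105 - 82 = 338.
Quantity traded falls to 338. At q = 338 the demand price is 918 - 338 = 580 and the supply price is (82 + 338)/4 = 105.
Deadweight loss = ½ · (580 - 105) · (718 - 338) = ½ · 475 · 380 = 90250.

90250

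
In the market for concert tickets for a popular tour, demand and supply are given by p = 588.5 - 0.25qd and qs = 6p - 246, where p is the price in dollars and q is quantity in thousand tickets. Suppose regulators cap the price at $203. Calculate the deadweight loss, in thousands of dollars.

Rearranging demand gives qd = 2354 - 4p. Without the control the market clears where 2354 - 4p = 6p - 246, i.e. p* = 260 and q* = 1314.
The ceiling of 203 is below the equilibrium price 260, so it binds.
At p = 203: qd = 2354 - 4·203 = 1542 and qs = 6·203 - 246 = 972.
Quantity traded falls to 972. At q = 972 the demand price is (2354 - 972)/4 = 345.5 and the supply price is (246 + 972)/6 = 203.
Deadweight loss = ½ · (345.5 - 203) · (1314 - 972) = ½ · 142.5 · 342 = 24367.5.

24367.5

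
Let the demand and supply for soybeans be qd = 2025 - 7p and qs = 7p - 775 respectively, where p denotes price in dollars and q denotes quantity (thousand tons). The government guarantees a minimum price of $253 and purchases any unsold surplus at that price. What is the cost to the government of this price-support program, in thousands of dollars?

Without the control the market clears where 2025 - 7p = 7p - 775, i.e. p* = 200 and q* = 625.
The floor of 253 is above the equilibrium price 200, so it binds.
At p = 253: qd = 2025 - 7·253 = 254 and qs = 7·253 - 775 = 996.
Surplus = qs - qd = 742.
Government expenditure = surplus × support price = 742 × 253 = 187726.

187726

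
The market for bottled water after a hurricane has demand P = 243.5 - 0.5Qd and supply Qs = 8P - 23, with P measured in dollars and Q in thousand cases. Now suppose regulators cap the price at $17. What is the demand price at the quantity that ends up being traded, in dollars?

187

Rearranging demand gives Qd = 487 - 2P. In a free market, 487 - 2P = 8P - 23 gives the equilibrium P* = 51, Q* = 385.
Because the ceiling (17) lies below the market-clearing price, it is binding.
At P = 17: Qd = 487 - 2·17 = 453 and Qs = 8·17 - 23 = 113.
Only 113 units reach the market. On the demand curve, the marginal buyer's willingness to pay at Q = 113 is (487 - 113)/2 = 187.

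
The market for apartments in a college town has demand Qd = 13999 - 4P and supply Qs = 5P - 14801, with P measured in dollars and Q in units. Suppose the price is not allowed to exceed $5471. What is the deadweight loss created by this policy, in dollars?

0

Setting quantity demanded equal to quantity supplied, 13999 - 4P = 5P - 14801, gives P* = 3200 and Q* = 1199.
The ceiling of 5471 is above the equilibrium price 3200, so it is not binding; the market clears at P* = 3200, Q* = 1199.
Since the control does not bind, no trades are prevented and deadweight loss is zero.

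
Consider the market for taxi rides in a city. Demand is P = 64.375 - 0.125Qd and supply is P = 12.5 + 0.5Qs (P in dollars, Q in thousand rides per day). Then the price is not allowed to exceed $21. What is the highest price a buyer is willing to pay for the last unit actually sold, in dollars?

Rearranging demand gives Qd = 515 - 8P; rearranging supply gives Qs = 2P - 25. Setting quantity demanded equal to quantity supplied, 515 - 8P = 2P - 25, gives P* = 54 and Q* = 83.
Because the ceiling (21) lies below the market-clearing price, it is binding.
At P = 21: Qd = 515 - 8·21 = 347 and Qs = 2·21 - 25 = 17.
Only 17 units reach the market. On the demand curve, the marginal buyer's willingness to pay at Q = 17 is (515 - 17)/8 = 62.25.

62.25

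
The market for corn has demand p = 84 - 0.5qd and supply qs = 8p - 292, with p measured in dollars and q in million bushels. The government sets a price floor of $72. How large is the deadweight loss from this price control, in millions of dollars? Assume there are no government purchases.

845

Rearranging demand gives qd = 168 - 2p. In a free market, 168 - 2p = 8p - 292 gives the equilibrium p* = 46, q* = 76.
Because the floor (72) lies above the market-clearing price, it is binding.
At p = 72: qd = 168 - 2·72 = 24 and qs = 8·72 - 292 = 284.
Quantity traded falls to 24. At q = 24 the demand price is (168 - 24)/2 = 72 and the supply price is (292 + 24)/8 = 39.5.
Deadweight loss = ½ · (72 - 39.5) · (76 - 24) = ½ · 32.5 · 52 = 845.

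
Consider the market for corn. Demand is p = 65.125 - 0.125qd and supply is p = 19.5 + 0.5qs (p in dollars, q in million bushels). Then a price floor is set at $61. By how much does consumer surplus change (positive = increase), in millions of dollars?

Rearranging demand gives qd = 521 - 8p; rearranging supply gives qs = 2p - 39. In a free market, 521 - 8p = 2p - 39 gives the equilibrium p* = 56, q* = 73.
The floor of 61 is above the equilibrium price 56, so it binds.
At p = 61: qd = 521 - 8·61 = 33 and qs = 2·61 - 39 = 83.
Consumer surplus without the control is ½ · (65.125 - 56) · 73 = 333.0625.
With the floor, consumers buy 33 units at 61, so CS = ½ · (65.125 - 61) · 33 = 68.0625.
Change in consumer surplus = 68.0625 - 333.0625 = -265.

-265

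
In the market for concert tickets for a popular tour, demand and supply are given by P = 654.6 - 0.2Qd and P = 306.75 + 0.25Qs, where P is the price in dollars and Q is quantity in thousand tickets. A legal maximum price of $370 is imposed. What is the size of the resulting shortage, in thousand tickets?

1170

Rearranging demand gives Qd = 3273 - 5P; rearranging supply gives Qs = 4P - 1227. Equilibrium: 3273 - 5P = 4P - 1227, so 4500 = 9P and P* = 500, Q* = 773.
The ceiling of 370 is below the equilibrium price 500, so it binds.
At P = 370: Qd = 3273 - 5·370 = 1423 and Qs = 4·370 - 1227 = 253.
Shortage = Qd - Qs = 1423 - 253 = 1170.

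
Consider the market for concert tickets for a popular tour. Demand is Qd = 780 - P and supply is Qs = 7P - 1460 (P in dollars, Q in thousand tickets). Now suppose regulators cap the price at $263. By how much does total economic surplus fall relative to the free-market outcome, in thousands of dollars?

Setting quantity demanded equal to quantity supplied, 780 - P = 7P - 1460, gives P* = 280 and Q* = 500.
Because the ceiling (263) lies below the market-clearing price, it is binding.
At P = 263: Qd = 780 - 263 = 517 and Qs = 7·263 - 1460 = 381.
Quantity traded falls to 381. At Q = 381 the demand price is 780 - 381 = 399 and the supply price is (1460 + 381)/7 = 263.
Deadweight loss = ½ · (399 - 263) · (500 - 381) = ½ · 136 · 119 = 8092.

8092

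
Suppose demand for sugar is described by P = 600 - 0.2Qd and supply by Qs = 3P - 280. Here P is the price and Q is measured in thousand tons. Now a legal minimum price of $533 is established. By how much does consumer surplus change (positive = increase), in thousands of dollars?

-79027.5

Rearranging demand gives Qd = 3000 - 5P. Without the control the market clears where 3000 - 5P = 3P - 280, i.e. P* = 410 and Q* = 950.
Since 533 > 410, the floor is binding.
At P = 533: Qd = 3000 - 5·533 = 335 and Qs = 3·533 - 280 = 1319.
Consumer surplus without the control is ½ · (600 - 410) · 950 = 90250.
With the floor, consumers buy 335 units at 533, so CS = ½ · (600 - 533) · 335 = 11222.5.
Change in consumer surplus = 11222.5 - 90250 = -79027.5.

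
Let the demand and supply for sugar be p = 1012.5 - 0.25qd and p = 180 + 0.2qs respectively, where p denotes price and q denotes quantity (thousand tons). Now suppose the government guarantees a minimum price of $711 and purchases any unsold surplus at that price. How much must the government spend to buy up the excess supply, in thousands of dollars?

Rearranging demand gives qd = 4050 - 4p; rearranging supply gives qs = 5p - 900. Without the control the market clears where 4050 - 4p = 5p - 900, i.e. p* = 550 and q* = 1850.
The floor of 711 is above the equilibrium price 550, so it binds.
At p = 711: qd = 4050 - 4·711 = 1206 and qs = 5·711 - 900 = 2655.
Surplus = qs - qd = 1449.
Government expenditure = surplus × support price = 1449 × 711 = 1030239.

1030239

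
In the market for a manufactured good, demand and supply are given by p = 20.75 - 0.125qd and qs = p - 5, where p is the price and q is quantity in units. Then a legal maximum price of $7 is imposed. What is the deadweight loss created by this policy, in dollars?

81

Rearranging demand gives qd = 166 - 8p. Setting quantity demanded equal to quantity supplied, 166 - 8p = p - 5, gives p* = 19 and q* = 14.
Since 7 < 19, the ceiling is binding.
At p = 7: qd = 166 - 8·7 = 110 and qs = 7 - 5 = 2.
Quantity traded falls to 2. At q = 2 the demand price is (166 - 2)/8 = 20.5 and the supply price is 5 + 2 = 7.
Deadweight loss = ½ · (20.5 - 7) · (14 - 2) = ½ · 13.5 · 12 = 81.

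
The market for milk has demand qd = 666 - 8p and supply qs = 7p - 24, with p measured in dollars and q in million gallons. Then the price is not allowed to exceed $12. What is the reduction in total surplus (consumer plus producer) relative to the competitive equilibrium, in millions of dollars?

Setting quantity demanded equal to quantity supplied, 666 - 8p = 7p - 24, gives p* = 46 and q* = 298.
Because the ceiling (12) lies below the market-clearing price, it is binding.
At p = 12: qd = 666 - 8·12 = 570 and qs = 7·12 - 24 = 60.
Quantity traded falls to 60. At q = 60 the demand price is (666 - 60)/8 = 75.75 and the supply price is (24 + 60)/7 = 12.
Deadweight loss = ½ · (75.75 - 12) · (298 - 60) = ½ · 63.75 · 238 = 7586.25.

7586.25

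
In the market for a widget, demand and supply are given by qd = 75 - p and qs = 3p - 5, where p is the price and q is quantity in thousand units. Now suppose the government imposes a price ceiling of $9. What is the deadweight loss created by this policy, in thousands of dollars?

726

Setting quantity demanded equal to quantity supplied, 75 - p = 3p - 5, gives p* = 20 and q* = 55.
Since 9 < 20, the ceiling is binding.
At p = 9: qd = 75 - 9 = 66 and qs = 3·9 - 5 = 22.
Quantity traded falls to 22. At q = 22 the demand price is 75 - 22 = 53 and the supply price is (5 + 22)/3 = 9.
Deadweight loss = ½ · (53 - 9) · (55 - 22) = ½ · 44 · 33 = 726.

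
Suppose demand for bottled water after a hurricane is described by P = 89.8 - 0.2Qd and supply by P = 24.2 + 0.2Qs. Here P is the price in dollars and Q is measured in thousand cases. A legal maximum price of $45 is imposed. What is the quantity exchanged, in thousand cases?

104

Rearranging demand gives Qd = 449 - 5P; rearranging supply gives Qs = 5P - 121. Without the control the market clears where 449 - 5P = 5P - 121, i.e. P* = 57 and Q* = 164.
The ceiling of 45 is below the equilibrium price 57, so it binds.
At P = 45: Qd = 449 - 5·45 = 224 and Qs = 5·45 - 121 = 104.
The quantity actually transacted is the short side, supply: 104.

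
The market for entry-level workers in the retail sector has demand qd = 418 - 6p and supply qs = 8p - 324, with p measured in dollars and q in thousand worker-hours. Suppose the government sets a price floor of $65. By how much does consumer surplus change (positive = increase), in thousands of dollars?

-768

Without the control the market clears where 418 - 6p = 8p - 324, i.e. p* = 53 and q* = 100.
Because the floor (65) lies above the market-clearing price, it is binding.
At p = 65: qd = 418 - 6·65 = 28 and qs = 8·65 - 324 = 196.
Consumer surplus without the control is ½ · (209/3 - 53) · 100 = 2500/3.
With the floor, consumers buy 28 units at 65, so CS = ½ · (209/3 - 65) · 28 = 196/3.
Change in consumer surplus = 196/3 - 2500/3 = -768.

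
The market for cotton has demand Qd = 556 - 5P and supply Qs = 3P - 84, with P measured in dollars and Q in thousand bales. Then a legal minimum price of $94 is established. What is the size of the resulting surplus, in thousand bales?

112

Setting quantity demanded equal to quantity supplied, 556 - 5P = 3P - 84, gives P* = 80 and Q* = 156.
Because the floor (94) lies above the market-clearing price, it is binding.
At P = 94: Qd = 556 - 5·94 = 86 and Qs = 3·94 - 84 = 198.
Surplus = Qs - Qd = 198 - 86 = 112.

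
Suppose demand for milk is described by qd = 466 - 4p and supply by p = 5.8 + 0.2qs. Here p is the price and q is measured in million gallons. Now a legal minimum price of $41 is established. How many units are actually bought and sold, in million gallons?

Rearranging supply gives qs = 5p - 29. Setting quantity demanded equal to quantity supplied, 466 - 4p = 5p - 29, gives p* = 55 and q* = 246.
Since 41 is below p* = 55, the floor does not bind and the free-market outcome prevails.

246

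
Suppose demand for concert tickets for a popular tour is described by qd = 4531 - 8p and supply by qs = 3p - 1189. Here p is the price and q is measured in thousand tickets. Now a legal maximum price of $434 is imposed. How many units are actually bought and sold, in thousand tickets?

Equilibrium: 4531 - 8p = 3p - 1189, so 5720 = 11p and p* = 520, q* = 371.
Because the ceiling (434) lies below the market-clearing price, it is binding.
At p = 434: qd = 4531 - 8·434 = 1059 and qs = 3·434 - 1189 = 113.
The quantity actually transacted is the short side, supply: 113.

113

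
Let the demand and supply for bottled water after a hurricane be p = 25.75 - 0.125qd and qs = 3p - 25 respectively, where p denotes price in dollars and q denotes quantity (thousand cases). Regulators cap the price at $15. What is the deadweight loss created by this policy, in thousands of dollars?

74.25

Rearranging demand gives qd = 206 - 8p. In a free market, 206 - 8p = 3p - 25 gives the equilibrium p* = 21, q* = 38.
Since 15 < 21, the ceiling is binding.
At p = 15: qd = 206 - 8·15 = 86 and qs = 3·15 - 25 = 20.
Quantity traded falls to 20. At q = 20 the demand price is (206 - 20)/8 = 23.25 and the supply price is (25 + 20)/3 = 15.
Deadweight loss = ½ · (23.25 - 15) · (38 - 20) = ½ · 8.25 · 18 = 74.25.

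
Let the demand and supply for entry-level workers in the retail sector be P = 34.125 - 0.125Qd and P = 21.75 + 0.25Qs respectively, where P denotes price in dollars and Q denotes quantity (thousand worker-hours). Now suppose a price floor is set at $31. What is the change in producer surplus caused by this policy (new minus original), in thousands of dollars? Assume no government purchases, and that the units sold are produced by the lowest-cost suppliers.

17

Rearranging demand gives Qd = 273 - 8P; rearranging supply gives Qs = 4P - 87. Without the control the market clears where 273 - 8P = 4P - 87, i.e. P* = 30 and Q* = 33.
Since 31 > 30, the floor is binding.
At P = 31: Qd = 273 - 8·31 = 25 and Qs = 4·31 - 87 = 37.
Producer surplus without the control is ½ · (30 - 21.75) · 33 = 136.125.
With the floor, 25 units are sold at 31. The supply price at Q = 25 is 28, so PS = ½ · [(31 - 21.75) + (31 - 28)] · 25 = 153.125.
Change in producer surplus = 153.125 - 136.125 = 17.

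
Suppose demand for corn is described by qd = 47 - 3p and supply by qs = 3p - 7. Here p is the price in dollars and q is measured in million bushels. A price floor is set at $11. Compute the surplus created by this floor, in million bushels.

12

In a free market, 47 - 3p = 3p - 7 gives the equilibrium p* = 9, q* = 20.
Since 11 > 9, the floor is binding.
At p = 11: qd = 47 - 3·11 = 14 and qs = 3·11 - 7 = 26.
Surplus = qs - qd = 26 - 14 = 12.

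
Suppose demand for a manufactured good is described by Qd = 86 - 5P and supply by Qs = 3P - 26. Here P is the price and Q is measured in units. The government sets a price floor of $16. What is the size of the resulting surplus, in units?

16

Equilibrium: 86 - 5P = 3P - 26, so 112 = 8P and P* = 14, Q* = 16.
Because the floor (16) lies above the market-clearing price, it is binding.
At P = 16: Qd = 86 - 5·16 = 6 and Qs = 3·16 - 26 = 22.
Surplus = Qs - Qd = 22 - 6 = 16.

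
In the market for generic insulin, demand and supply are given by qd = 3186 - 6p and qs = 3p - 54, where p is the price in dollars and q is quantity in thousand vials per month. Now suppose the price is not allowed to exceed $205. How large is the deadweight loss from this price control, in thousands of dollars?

In a free market, 3186 - 6p = 3p - 54 gives the equilibrium p* = 360, q* = 1026.
Since 205 < 360, the ceiling is binding.
At p = 205: qd = 3186 - 6·205 = 1956 and qs = 3·205 - 54 = 561.
Quantity traded falls to 561. At q = 561 the demand price is (3186 - 561)/6 = 437.5 and the supply price is (54 + 561)/3 = 205.
Deadweight loss = ½ · (437.5 - 205) · (1026 - 561) = ½ · 232.5 · 465 = 54056.25.

54056.25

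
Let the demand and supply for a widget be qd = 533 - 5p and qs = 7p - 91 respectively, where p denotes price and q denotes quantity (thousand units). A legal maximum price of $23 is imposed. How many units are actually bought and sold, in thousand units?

70

In a free market, 533 - 5p = 7p - 91 gives the equilibrium p* = 52, q* = 273.
The ceiling of 23 is below the equilibrium price 52, so it binds.
At p = 23: qd = 533 - 5·23 = 418 and qs = 7·23 - 91 = 70.
The quantity actually transacted is the short side, supply: 70.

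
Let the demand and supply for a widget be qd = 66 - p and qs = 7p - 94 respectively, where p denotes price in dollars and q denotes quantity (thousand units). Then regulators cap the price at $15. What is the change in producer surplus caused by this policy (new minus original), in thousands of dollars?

Equilibrium: 66 - p = 7p - 94, so 160 = 8p and p* = 20, q* = 46.
Because the ceiling (15) lies below the market-clearing price, it is binding.
At p = 15: qd = 66 - 15 = 51 and qs = 7·15 - 94 = 11.
Producer surplus without the control is ½ · (20 - 94/7) · 46 = 1058/7.
With the ceiling, producers sell 11 units at 15, so PS = ½ · (15 - 94/7) · 11 = 121/14.
Change in producer surplus = 121/14 - 1058/7 = -142.5.

-142.5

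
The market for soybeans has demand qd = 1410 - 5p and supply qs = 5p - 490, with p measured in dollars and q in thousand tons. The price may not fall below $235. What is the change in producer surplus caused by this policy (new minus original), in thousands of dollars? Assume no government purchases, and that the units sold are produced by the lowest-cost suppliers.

In a free market, 1410 - 5p = 5p - 490 gives the equilibrium p* = 190, q* = 460.
The floor of 235 is above the equilibrium price 190, so it binds.
At p = 235: qd = 1410 - 5·235 = 235 and qs = 5·235 - 490 = 685.
Producer surplus without the control is ½ · (190 - 98) · 460 = 21160.
With the floor, 235 units are sold at 235. The supply price at q = 235 is 145, so PS = ½ · [(235 - 98) + (235 - 145)] · 235 = 26672.5.
Change in producer surplus = 26672.5 - 21160 = 5512.5.

5512.5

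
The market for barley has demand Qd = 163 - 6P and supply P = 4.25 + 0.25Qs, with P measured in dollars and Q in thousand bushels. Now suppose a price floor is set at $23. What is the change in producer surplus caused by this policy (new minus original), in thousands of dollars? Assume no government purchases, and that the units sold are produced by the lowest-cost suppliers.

12.5

Rearranging supply gives Qs = 4P - 17. Setting quantity demanded equal to quantity supplied, 163 - 6P = 4P - 17, gives P* = 18 and Q* = 55.
Because the floor (23) lies above the market-clearing price, it is binding.
At P = 23: Qd = 163 - 6·23 = 25 and Qs = 4·23 - 17 = 75.
Producer surplus without the control is ½ · (18 - 4.25) · 55 = 378.125.
With the floor, 25 units are sold at 23. The supply price at Q = 25 is 10.5, so PS = ½ · [(23 - 4.25) + (23 - 10.5)] · 25 = 390.625.
Change in producer surplus = 390.625 - 378.125 = 12.5.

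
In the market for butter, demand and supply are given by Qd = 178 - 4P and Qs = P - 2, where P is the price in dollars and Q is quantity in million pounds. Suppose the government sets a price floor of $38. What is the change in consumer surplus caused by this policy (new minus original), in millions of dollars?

-60

Equilibrium: 178 - 4P = P - 2, so 180 = 5P and P* = 36, Q* = 34.
Since 38 > 36, the floor is binding.
At P = 38: Qd = 178 - 4·38 = 26 and Qs = 38 - 2 = 36.
Consumer surplus without the control is ½ · (44.5 - 36) · 34 = 144.5.
With the floor, consumers buy 26 units at 38, so CS = ½ · (44.5 - 38) · 26 = 84.5.
Change in consumer surplus = 84.5 - 144.5 = -60.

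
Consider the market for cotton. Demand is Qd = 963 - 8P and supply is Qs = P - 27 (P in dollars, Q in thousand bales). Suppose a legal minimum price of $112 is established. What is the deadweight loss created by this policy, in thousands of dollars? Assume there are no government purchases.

144

In a free market, 963 - 8P = P - 27 gives the equilibrium P* = 110, Q* = 83.
The floor of 112 is above the equilibrium price 110, so it binds.
At P = 112: Qd = 963 - 8·112 = 67 and Qs = 112 - 27 = 85.
Quantity traded falls to 67. At Q = 67 the demand price is (963 - 67)/8 = 112 and the supply price is 27 + 67 = 94.
Deadweight loss = ½ · (112 - 94) · (83 - 67) = ½ · 18 · 16 = 144.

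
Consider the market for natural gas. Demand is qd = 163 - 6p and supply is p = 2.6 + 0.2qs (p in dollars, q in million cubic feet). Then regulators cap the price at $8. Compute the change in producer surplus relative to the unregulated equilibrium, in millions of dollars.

Rearranging supply gives qs = 5p - 13. Setting quantity demanded equal to quantity supplied, 163 - 6p = 5p - 13, gives p* = 16 and q* = 67.
Because the ceiling (8) lies below the market-clearing price, it is binding.
At p = 8: qd = 163 - 6·8 = 115 and qs = 5·8 - 13 = 27.
Producer surplus without the control is ½ · (16 - 2.6) · 67 = 448.9.
With the ceiling, producers sell 27 units at 8, so PS = ½ · (8 - 2.6) · 27 = 72.9.
Change in producer surplus = 72.9 - 448.9 = -376.

-376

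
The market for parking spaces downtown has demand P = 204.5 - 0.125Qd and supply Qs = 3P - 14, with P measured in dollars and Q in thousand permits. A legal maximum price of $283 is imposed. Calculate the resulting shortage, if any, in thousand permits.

Rearranging demand gives Qd = 1636 - 8P. Without the control the market clears where 1636 - 8P = 3P - 14, i.e. P* = 150 and Q* = 436.
The ceiling of 283 is above the equilibrium price 150, so it is not binding; the market clears at P* = 150, Q* = 436.
Since the control does not bind, there is no shortage.

0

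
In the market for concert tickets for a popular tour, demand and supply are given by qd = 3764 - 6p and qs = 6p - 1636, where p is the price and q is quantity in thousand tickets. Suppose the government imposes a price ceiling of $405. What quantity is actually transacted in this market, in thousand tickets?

Without the control the market clears where 3764 - 6p = 6p - 1636, i.e. p* = 450 and q* = 1064.
Since 405 < 450, the ceiling is binding.
At p = 405: qd = 3764 - 6·405 = 1334 and qs = 6·405 - 1636 = 794.
The quantity actually transacted is the short side, supply: 794.

794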